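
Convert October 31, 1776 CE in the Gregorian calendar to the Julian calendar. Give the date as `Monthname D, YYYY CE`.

October 20, 1776 CE

For dates in this range the Gregorian date is 11 days ahead of the Julian.
31 October 1776 Gregorian − 11 days → 20 October 1776 Julian.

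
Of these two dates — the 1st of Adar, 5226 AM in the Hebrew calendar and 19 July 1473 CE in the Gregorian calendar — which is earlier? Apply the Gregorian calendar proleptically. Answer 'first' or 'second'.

first

First date → JDN 2256562; second date → JDN 2259262.
JDN 2256562 < JDN 2259262, so the first date is earlier.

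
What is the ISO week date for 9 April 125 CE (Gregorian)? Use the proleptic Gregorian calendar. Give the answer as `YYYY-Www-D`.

The weekday is Monday (ISO weekday 1).
That Monday belongs to ISO week 15 of ISO year 125.

0125-W15-1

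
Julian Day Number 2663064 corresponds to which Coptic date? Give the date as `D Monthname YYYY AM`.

2 Meshir 2295 AM

JDN 2663064 is 13 February 2579 in the Gregorian calendar.
In the Coptic calendar that day is 2 Meshir 2295 AM.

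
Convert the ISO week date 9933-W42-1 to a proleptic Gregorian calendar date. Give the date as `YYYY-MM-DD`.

9933-10-16

ISO week 1 of 9933 is the week containing the first Thursday of 9933.
Week 42, day 1 (Monday) lands on 9933-10-16.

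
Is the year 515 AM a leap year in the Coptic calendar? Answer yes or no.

515 mod 4 = 3; in the Coptic calendar a year is leap when year mod 4 = 3, so it is a leap year.

yes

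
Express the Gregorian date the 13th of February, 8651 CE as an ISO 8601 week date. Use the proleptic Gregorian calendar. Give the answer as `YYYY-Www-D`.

The weekday is Thursday (ISO weekday 4).
That Thursday belongs to ISO week 7 of ISO year 8651.

8651-W07-4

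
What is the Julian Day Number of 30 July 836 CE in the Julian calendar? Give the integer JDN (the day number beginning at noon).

Equivalently 3 August 836 (proleptic Gregorian).
JDN 2451545 is 1 January 2000 CE (Gregorian); the target day is −424927 days from there, so JDN = 2026618.

2026618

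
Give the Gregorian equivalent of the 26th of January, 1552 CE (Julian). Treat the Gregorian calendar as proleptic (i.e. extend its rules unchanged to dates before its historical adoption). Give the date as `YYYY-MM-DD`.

1552-02-05

For dates in this range the Gregorian date is 10 days ahead of the Julian.
26 January 1552 Julian + 10 days → 5 February 1552 Gregorian.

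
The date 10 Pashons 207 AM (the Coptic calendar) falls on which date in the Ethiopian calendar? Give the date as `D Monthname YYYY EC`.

Julian Day Number of the source date = 1900520.
Converting JDN 1900520 to the Ethiopian calendar gives 10 Ginbot 483 EC.

10 Ginbot 483 EC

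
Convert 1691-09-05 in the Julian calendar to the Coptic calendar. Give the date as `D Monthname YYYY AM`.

Both dates share Julian Day Number 2338943; in the Coptic calendar that is 7 Thout 1408 AM.

7 Thout 1408 AM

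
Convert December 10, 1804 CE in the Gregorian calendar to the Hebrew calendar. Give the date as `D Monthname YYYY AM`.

Julian Day Number of the source date = 2380301.
Converting JDN 2380301 to the Hebrew calendar gives 8 Tevet 5565 AM.

8 Tevet 5565 AM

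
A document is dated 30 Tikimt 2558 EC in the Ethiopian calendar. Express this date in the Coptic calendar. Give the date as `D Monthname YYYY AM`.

30 Paopi 2282 AM

The source date corresponds to 13 November 2565 in the Gregorian calendar (JDN 2658224).
That day falls on 30 Paopi 2282 AM in the Coptic calendar.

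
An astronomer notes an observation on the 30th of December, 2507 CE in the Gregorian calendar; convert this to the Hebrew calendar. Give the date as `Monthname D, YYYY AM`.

Julian Day Number of the source date = 2637086.
Converting JDN 2637086 to the Hebrew calendar gives 24 Tevet 6268 AM.

Tevet 24, 6268 AM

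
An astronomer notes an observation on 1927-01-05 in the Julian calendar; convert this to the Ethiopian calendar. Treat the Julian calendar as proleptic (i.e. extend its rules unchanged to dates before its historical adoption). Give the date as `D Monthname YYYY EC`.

Julian Day Number of the source date = 2424899.
Converting JDN 2424899 to the Ethiopian calendar gives 10 Tir 1919 EC.

10 Tir 1919 EC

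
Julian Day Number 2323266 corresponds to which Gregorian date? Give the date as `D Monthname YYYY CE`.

13 October 1648 CE

Counting from JDN 2299161 = 15 Oct 1582 gives an offset of 24105 days.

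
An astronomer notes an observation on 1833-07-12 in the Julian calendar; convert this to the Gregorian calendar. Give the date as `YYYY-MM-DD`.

1833-07-24

The Julian–Gregorian offset here is 12 days (Julian trailing).
12 July 1833 Julian + 12 days → 24 July 1833 Gregorian.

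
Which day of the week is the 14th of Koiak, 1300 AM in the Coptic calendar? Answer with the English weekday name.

Equivalently 21 December 1583 Gregorian, JDN 2299593.
Since JDN mod 7 = 2 (0 = Monday), the day is Wednesday.

Wednesday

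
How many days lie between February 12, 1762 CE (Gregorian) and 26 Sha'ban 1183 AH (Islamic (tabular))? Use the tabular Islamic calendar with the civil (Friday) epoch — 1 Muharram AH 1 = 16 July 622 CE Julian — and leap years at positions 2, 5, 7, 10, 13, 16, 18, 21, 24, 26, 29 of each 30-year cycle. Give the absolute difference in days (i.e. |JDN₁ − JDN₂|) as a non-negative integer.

2873

First date → JDN 2364660; second date → JDN 2367533.
The interval is |2364660 − 2367533| = 2873 days.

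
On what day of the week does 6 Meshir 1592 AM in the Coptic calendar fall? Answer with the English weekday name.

In the Gregorian calendar this is 13 February 1876 (JDN 2406298).
Since JDN mod 7 = 6 (0 = Monday), the day is Sunday.

Sunday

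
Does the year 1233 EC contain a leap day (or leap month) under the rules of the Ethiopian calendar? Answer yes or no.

1233 mod 4 = 1; in the Ethiopian calendar a year is leap when year mod 4 = 3, so it is a common year.

no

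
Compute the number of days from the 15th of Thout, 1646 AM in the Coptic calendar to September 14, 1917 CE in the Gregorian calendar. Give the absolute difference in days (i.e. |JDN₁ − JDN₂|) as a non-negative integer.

JDN of the first date = 2425880.
JDN of the second date = 2421486.
|2421486 − 2425880| = 4394.

4394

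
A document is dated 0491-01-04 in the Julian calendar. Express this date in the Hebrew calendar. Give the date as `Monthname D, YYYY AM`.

Julian Day Number of the source date = 1900399.
Converting JDN 1900399 to the Hebrew calendar gives 7 Shevat 4251 AM.

Shevat 7, 4251 AM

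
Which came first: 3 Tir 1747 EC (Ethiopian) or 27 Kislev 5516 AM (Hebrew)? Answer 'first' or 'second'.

Converting both to JDN: 2362069 vs 2362395; the smaller is the first.

first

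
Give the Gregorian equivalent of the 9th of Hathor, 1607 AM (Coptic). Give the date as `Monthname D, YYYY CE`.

Both dates share Julian Day Number 2411689; in the Gregorian calendar that is 17 November 1890 CE.

November 17, 1890 CE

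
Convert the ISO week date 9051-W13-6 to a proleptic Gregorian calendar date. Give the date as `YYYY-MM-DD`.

ISO week 1 of 9051 is the week containing the first Thursday of 9051.
Week 13, day 6 (Saturday) lands on 9051-03-29.

9051-03-29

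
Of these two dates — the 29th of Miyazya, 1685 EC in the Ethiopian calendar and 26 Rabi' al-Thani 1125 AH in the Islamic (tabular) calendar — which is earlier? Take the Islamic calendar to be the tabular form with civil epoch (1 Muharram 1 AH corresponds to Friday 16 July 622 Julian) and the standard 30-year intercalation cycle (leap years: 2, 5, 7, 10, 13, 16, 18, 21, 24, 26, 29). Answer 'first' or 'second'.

first

Converting both to JDN: 2339540 vs 2346862; the smaller is the first.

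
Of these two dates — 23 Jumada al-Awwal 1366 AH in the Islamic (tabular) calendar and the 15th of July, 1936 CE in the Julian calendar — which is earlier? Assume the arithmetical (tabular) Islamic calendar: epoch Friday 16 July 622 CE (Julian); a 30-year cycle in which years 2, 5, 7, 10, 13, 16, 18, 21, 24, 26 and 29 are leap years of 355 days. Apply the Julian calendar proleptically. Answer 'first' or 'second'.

second

Converting both to JDN: 2432290 vs 2428378; the smaller is the second.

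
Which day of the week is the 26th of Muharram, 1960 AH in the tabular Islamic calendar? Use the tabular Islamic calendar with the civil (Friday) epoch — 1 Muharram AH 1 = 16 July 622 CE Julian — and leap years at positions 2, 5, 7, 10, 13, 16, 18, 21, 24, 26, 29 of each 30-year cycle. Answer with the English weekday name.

Tuesday

This is JDN 2642669 (13 April 2523 Gregorian).
2642669 ≡ 1 (mod 7); counting from Monday = 0 gives Tuesday.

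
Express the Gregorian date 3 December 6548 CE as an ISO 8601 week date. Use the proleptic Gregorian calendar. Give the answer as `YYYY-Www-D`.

The weekday is Tuesday (ISO weekday 2).
That Tuesday belongs to ISO week 49 of ISO year 6548.

6548-W49-2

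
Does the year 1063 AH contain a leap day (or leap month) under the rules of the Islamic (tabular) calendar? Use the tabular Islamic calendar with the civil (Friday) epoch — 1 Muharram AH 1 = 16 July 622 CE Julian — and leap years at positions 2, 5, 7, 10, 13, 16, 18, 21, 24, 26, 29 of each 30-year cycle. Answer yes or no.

yes

Year 1063 AH is year 13 of its 30-year cycle; leap positions are 2, 5, 7, 10, 13, 16, 18, 21, 24, 26, 29, so it is a leap year (355 days).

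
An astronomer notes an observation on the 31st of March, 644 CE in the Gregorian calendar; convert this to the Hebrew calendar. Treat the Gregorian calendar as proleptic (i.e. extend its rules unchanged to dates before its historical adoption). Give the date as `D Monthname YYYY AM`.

Both dates share Julian Day Number 1956366; in the Hebrew calendar that is 13 Nisan 4404 AM.

13 Nisan 4404 AM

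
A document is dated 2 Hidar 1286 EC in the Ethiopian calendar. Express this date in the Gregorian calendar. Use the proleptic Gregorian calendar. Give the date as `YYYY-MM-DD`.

Both dates share Julian Day Number 2193628; in the Gregorian calendar that is 5 November 1293 CE.

1293-11-05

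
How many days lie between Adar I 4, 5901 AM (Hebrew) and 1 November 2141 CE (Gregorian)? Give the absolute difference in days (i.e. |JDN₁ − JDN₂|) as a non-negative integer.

First date → JDN 2503086; second date → JDN 2503349.
The interval is |2503086 − 2503349| = 263 days.

263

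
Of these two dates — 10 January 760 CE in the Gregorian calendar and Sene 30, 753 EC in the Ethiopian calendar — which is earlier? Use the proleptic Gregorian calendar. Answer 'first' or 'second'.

The two dates have Julian Day Numbers 1998653 and 1999188 respectively.
Since 1998653 < 1999188, the first date comes first.

first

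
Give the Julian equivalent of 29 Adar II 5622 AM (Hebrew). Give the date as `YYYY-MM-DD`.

The source date corresponds to 31 March 1862 in the Gregorian calendar (JDN 2401231).
That day falls on 19 March 1862 CE in the Julian calendar.

1862-03-19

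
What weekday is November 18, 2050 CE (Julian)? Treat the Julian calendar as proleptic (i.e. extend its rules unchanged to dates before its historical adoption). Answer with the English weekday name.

Thursday

In the Gregorian calendar this is 1 December 2050 (JDN 2470142).
JDN 2470142 mod 7 = 3, and JDN 0 was a Monday, so this is a Thursday.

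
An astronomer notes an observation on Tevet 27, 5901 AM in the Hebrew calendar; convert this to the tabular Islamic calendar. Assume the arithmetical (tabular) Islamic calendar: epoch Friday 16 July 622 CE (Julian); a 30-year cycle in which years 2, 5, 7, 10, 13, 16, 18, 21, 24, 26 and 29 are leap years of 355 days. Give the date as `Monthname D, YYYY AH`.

Julian Day Number of the source date = 2503050.
Converting JDN 2503050 to the tabular Islamic calendar gives 27 Muharram 1566 AH.

Muharram 27, 1566 AH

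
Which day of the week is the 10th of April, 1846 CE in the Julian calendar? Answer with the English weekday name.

In the Gregorian calendar this is 22 April 1846 (JDN 2395409).
Since JDN mod 7 = 2 (0 = Monday), the day is Wednesday.

Wednesday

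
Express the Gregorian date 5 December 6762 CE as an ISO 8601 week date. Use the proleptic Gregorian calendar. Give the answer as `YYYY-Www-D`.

The weekday is Wednesday (ISO weekday 3).
That Wednesday belongs to ISO week 49 of ISO year 6762.

6762-W49-3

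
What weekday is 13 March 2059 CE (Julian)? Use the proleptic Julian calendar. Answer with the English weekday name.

In the Gregorian calendar this is 26 March 2059 (JDN 2473179).
2473179 ≡ 2 (mod 7); counting from Monday = 0 gives Wednesday.

Wednesday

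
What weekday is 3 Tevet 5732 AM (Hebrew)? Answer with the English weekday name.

Tuesday

This is JDN 2441307 (21 December 1971 Gregorian).
Since JDN mod 7 = 1 (0 = Monday), the day is Tuesday.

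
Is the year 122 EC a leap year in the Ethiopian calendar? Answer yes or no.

no

122 mod 4 = 2; in the Ethiopian calendar a year is leap when year mod 4 = 3, so it is a common year.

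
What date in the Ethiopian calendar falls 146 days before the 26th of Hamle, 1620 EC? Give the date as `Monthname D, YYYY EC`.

Yekatit 30, 1620 EC

The starting date is JDN 2315886; 2315886 − 146 = 2315740.
JDN 2315740 corresponds to Yekatit 30, 1620 EC.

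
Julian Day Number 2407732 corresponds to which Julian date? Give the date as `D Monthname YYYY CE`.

5 January 1880 CE

JDN 2407732 is 17 January 1880 in the Gregorian calendar.
In the Julian calendar that day is 5 January 1880 CE.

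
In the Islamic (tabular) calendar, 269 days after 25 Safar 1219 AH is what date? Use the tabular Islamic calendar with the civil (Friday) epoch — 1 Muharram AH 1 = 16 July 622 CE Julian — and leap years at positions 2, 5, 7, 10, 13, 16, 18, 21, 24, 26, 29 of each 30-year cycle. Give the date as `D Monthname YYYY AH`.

Counting 269 days forward from JDN 2380113 reaches JDN 2380382, which is 29 Dhu al-Qa'dah 1219 AH.

29 Dhu al-Qa'dah 1219 AH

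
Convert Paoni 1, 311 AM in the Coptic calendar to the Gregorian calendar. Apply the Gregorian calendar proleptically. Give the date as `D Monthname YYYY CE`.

28 May 595 CE

Julian Day Number of the source date = 1938527.
Converting JDN 1938527 to the Gregorian calendar gives 28 May 595 CE.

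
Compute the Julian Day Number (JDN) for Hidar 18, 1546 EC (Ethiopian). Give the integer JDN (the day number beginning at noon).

2288609

In the proleptic Gregorian calendar the same day is 24 November 1553.
JDN 2400001 is 17 November 1858 CE (Gregorian), MJD 0; the target day is −111392 days from there, so JDN = 2288609.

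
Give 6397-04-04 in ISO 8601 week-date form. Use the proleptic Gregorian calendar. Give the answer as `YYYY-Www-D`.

The weekday is Friday (ISO weekday 5).
That Friday belongs to ISO week 14 of ISO year 6397.

6397-W14-5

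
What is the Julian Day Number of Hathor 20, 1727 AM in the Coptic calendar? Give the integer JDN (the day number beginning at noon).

2455530

In the Gregorian calendar the same day is 29 November 2010.
JDN 2400001 is 17 November 1858 CE (Gregorian), MJD 0; the target day is +55529 days from there, so JDN = 2455530.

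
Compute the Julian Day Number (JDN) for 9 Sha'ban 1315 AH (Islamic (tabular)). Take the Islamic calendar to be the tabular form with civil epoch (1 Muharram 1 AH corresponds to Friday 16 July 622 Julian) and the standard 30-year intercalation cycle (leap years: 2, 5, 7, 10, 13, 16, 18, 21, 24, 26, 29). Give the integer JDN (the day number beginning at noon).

In the Gregorian calendar the same day is 3 January 1898.
JDN 2451545 is 1 January 2000 CE (Gregorian); the target day is −37252 days from there, so JDN = 2414293.

2414293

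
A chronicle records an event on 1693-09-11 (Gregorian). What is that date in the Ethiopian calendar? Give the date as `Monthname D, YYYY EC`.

Julian Day Number of the source date = 2339670.
Converting JDN 2339670 to the Ethiopian calendar gives 4 Meskerem 1686 EC.

Meskerem 4, 1686 EC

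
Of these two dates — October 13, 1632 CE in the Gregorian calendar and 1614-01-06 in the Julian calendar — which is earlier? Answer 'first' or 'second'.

second

The two dates have Julian Day Numbers 2317422 and 2310577 respectively.
Since 2310577 < 2317422, the second date comes first.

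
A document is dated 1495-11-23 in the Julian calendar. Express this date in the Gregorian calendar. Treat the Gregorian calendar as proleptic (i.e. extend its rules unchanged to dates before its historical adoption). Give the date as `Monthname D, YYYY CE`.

At this point the Julian calendar is 9 days behind the Gregorian.
23 November 1495 Julian + 9 days → 2 December 1495 Gregorian.

December 2, 1495 CE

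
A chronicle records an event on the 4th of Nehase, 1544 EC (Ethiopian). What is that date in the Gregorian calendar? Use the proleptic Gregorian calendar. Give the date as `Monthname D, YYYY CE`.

Both dates share Julian Day Number 2288135; in the Gregorian calendar that is 7 August 1552 CE.

August 7, 1552 CE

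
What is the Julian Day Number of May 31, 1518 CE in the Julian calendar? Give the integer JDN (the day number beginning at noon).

2275658

Equivalently 10 June 1518 (proleptic Gregorian).
JDN 2451545 is 1 January 2000 CE (Gregorian); the target day is −175887 days from there, so JDN = 2275658.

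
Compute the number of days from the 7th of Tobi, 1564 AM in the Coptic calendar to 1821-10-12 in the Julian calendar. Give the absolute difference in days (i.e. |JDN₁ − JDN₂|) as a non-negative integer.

JDN of the first date = 2396042.
JDN of the second date = 2386463.
|2386463 − 2396042| = 9579.

9579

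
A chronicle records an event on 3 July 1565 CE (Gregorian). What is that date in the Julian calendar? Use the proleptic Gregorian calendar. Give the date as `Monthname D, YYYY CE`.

June 23, 1565 CE

The Julian–Gregorian offset here is 10 days (Julian trailing).
3 July 1565 Gregorian − 10 days → 23 June 1565 Julian.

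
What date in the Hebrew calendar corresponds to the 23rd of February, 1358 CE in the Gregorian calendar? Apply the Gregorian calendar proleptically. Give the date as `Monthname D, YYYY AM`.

Adar 6, 5118 AM

Julian Day Number of the source date = 2217113.
Converting JDN 2217113 to the Hebrew calendar gives 6 Adar 5118 AM.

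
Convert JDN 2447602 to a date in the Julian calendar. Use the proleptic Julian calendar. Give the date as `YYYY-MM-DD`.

1989-03-03

JDN 2447602 is 16 March 1989 in the Gregorian calendar.
In the Julian calendar that day is 1989-03-03.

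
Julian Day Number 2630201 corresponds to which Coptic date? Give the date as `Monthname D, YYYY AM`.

JDN 2630201 is 21 February 2489 in the Gregorian calendar.
In the Coptic calendar that day is Meshir 11, 2205 AM.

Meshir 11, 2205 AM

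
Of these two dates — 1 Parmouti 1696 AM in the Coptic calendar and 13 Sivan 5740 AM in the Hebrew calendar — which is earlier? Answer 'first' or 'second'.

The two dates have Julian Day Numbers 2444339 and 2444388 respectively.
Since 2444339 < 2444388, the first date comes first.

first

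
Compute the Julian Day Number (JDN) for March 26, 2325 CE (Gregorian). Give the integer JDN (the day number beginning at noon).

JDN 2400001 is 17 November 1858 CE (Gregorian), MJD 0; the target day is +170332 days from there, so JDN = 2570333.

2570333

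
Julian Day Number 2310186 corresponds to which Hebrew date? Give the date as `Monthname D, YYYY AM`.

JDN 2310186 is 21 December 1612 in the Gregorian calendar.
In the Hebrew calendar that day is Kislev 27, 5373 AM.

Kislev 27, 5373 AM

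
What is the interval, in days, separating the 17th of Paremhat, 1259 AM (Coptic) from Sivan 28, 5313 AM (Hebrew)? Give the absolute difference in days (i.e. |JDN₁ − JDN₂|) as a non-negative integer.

3742

First date → JDN 2284710; second date → JDN 2288452.
The interval is |2284710 − 2288452| = 3742 days.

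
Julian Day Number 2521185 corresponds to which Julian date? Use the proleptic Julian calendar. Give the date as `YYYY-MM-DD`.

2190-08-18

The Gregorian equivalent of JDN 2521185 is 1 September 2190.
In the Julian calendar that day is 2190-08-18.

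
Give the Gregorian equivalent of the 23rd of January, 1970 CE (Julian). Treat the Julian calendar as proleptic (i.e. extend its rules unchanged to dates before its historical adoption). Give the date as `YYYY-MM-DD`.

The Julian–Gregorian offset here is 13 days (Julian trailing).
23 January 1970 Julian + 13 days → 5 February 1970 Gregorian.

1970-02-05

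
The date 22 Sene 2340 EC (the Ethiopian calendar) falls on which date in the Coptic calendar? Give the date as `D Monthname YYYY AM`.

22 Paoni 2064 AM

The source date corresponds to 2 July 2348 in the Gregorian calendar (JDN 2578832).
That day falls on 22 Paoni 2064 AM in the Coptic calendar.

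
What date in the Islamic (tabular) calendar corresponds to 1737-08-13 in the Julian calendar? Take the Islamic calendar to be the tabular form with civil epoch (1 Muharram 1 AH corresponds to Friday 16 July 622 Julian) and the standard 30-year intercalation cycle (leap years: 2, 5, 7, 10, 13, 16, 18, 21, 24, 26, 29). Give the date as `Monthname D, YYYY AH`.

Julian Day Number of the source date = 2355722.
Converting JDN 2355722 to the tabular Islamic calendar gives 27 Rabi' al-Thani 1150 AH.

Rabi' al-Thani 27, 1150 AH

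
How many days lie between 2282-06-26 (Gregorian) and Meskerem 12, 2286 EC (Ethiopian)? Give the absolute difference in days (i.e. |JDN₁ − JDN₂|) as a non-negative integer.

4108

First date → JDN 2554720; second date → JDN 2558828.
The interval is |2554720 − 2558828| = 4108 days.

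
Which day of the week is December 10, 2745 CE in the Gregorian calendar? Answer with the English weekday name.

JDN 2723994 mod 7 = 0, and JDN 0 was a Monday, so this is a Monday.

Monday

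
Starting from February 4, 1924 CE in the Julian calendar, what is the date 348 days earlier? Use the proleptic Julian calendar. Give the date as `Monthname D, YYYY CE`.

Counting 348 days back from JDN 2423833 reaches JDN 2423485, which is February 21, 1923 CE.

February 21, 1923 CE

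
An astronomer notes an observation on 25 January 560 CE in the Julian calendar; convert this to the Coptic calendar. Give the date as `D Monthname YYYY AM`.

29 Tobi 276 AM

Julian Day Number of the source date = 1925622.
Converting JDN 1925622 to the Coptic calendar gives 29 Tobi 276 AM.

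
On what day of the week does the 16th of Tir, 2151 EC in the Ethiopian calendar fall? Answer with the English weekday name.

Equivalently 25 January 2159 Gregorian, JDN 2509643.
Since JDN mod 7 = 3 (0 = Monday), the day is Thursday.

Thursday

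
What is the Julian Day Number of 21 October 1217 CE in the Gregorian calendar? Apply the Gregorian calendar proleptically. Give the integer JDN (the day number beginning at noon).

JDN 2400001 is 17 November 1858 CE (Gregorian), MJD 0; the target day is −234147 days from there, so JDN = 2165854.

2165854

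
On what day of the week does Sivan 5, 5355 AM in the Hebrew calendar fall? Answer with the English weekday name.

Equivalently 13 May 1595 Gregorian, JDN 2303754.
JDN 2303754 mod 7 = 5, and JDN 0 was a Monday, so this is a Saturday.

Saturday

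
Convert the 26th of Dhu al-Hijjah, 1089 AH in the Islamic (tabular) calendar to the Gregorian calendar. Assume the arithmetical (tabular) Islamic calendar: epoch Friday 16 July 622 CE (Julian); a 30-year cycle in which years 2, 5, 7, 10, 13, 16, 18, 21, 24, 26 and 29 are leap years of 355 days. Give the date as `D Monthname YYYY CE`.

8 February 1679 CE

Julian Day Number of the source date = 2334341.
Converting JDN 2334341 to the Gregorian calendar gives 8 February 1679 CE.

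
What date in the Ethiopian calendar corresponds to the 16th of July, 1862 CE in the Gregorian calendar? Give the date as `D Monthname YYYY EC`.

10 Hamle 1854 EC

Both dates share Julian Day Number 2401338; in the Ethiopian calendar that is 10 Hamle 1854 EC.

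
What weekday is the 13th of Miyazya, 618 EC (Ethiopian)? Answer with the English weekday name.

Equivalently 11 April 626 Gregorian, JDN 1949802.
JDN 1949802 mod 7 = 1, and JDN 0 was a Monday, so this is a Tuesday.

Tuesday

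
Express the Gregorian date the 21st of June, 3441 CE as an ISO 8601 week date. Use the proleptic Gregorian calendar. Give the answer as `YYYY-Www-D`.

3441-W25-1

The weekday is Monday (ISO weekday 1).
That Monday belongs to ISO week 25 of ISO year 3441.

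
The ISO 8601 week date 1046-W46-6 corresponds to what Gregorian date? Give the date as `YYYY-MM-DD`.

ISO week 1 of 1046 is the week containing the first Thursday of 1046.
Week 46, day 6 (Saturday) lands on 1046-11-14.

1046-11-14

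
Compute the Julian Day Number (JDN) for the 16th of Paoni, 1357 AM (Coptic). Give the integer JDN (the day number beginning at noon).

Equivalently 20 June 1641 (Gregorian).
JDN 2451545 is 1 January 2000 CE (Gregorian); the target day is −130951 days from there, so JDN = 2320594.

2320594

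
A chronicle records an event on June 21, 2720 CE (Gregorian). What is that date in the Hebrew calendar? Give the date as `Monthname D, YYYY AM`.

Julian Day Number of the source date = 2714691.
Converting JDN 2714691 to the Hebrew calendar gives 23 Sivan 6480 AM.

Sivan 23, 6480 AM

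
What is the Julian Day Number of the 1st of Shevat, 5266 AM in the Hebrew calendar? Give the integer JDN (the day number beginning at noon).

In the proleptic Gregorian calendar the same day is 6 January 1506.
JDN 2451545 is 1 January 2000 CE (Gregorian); the target day is −180425 days from there, so JDN = 2271120.

2271120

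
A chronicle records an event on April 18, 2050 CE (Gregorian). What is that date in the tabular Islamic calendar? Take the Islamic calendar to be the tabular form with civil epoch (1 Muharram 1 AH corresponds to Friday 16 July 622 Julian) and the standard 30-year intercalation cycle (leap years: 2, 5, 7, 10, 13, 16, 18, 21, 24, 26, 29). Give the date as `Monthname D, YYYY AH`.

Julian Day Number of the source date = 2469915.
Converting JDN 2469915 to the tabular Islamic calendar gives 26 Rajab 1472 AH.

Rajab 26, 1472 AH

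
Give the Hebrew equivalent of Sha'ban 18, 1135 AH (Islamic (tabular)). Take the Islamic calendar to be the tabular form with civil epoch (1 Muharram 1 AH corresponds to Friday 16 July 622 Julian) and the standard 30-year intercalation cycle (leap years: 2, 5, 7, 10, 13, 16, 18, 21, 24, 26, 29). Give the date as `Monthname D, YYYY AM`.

Julian Day Number of the source date = 2350516.
Converting JDN 2350516 to the Hebrew calendar gives 19 Iyar 5483 AM.

Iyar 19, 5483 AM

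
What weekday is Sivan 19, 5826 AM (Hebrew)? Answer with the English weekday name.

This is JDN 2475814 (12 June 2066 Gregorian).
Since JDN mod 7 = 5 (0 = Monday), the day is Saturday.

Saturday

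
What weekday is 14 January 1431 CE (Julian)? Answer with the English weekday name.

This is JDN 2243744 (23 January 1431 Gregorian).
Since JDN mod 7 = 6 (0 = Monday), the day is Sunday.

Sunday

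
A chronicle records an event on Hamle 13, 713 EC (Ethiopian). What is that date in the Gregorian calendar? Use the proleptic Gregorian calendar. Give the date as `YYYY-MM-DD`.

0721-07-11

Both dates share Julian Day Number 1984591; in the Gregorian calendar that is 11 July 721 CE.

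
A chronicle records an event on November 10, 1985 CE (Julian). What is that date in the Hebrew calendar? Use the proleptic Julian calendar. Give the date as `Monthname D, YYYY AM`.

The source date corresponds to 23 November 1985 in the Gregorian calendar (JDN 2446393).
That day falls on 10 Kislev 5746 AM in the Hebrew calendar.

Kislev 10, 5746 AM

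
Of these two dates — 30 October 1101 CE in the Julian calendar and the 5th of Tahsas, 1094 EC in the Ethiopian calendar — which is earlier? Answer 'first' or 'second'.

Converting both to JDN: 2123501 vs 2123533; the smaller is the first.

first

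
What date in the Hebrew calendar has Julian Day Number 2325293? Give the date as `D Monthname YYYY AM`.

15 Iyar 5414 AM

The Gregorian equivalent of JDN 2325293 is 2 May 1654.
In the Hebrew calendar that day is 15 Iyar 5414 AM.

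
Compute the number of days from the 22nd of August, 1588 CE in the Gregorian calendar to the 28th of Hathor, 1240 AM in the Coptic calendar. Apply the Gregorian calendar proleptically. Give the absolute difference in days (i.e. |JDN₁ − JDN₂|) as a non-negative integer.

23637

JDN of the first date = 2301299.
JDN of the second date = 2277662.
|2277662 − 2301299| = 23637.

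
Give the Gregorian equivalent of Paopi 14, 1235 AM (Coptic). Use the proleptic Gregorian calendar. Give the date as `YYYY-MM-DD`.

Julian Day Number of the source date = 2275791.
Converting JDN 2275791 to the Gregorian calendar gives 21 October 1518 CE.

1518-10-21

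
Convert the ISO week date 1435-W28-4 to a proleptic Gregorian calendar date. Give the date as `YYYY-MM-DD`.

ISO week 1 of 1435 is the week containing the first Thursday of 1435.
Week 28, day 4 (Thursday) lands on 1435-07-09.

1435-07-09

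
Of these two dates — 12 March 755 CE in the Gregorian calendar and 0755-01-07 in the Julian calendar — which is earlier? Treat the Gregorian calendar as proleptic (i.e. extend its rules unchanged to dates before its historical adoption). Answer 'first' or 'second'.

second

First date → JDN 1996888; second date → JDN 1996828.
JDN 1996828 < JDN 1996888, so the second date is earlier.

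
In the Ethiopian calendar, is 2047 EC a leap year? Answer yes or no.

2047 mod 4 = 3; in the Ethiopian calendar a year is leap when year mod 4 = 3, so it is a leap year.

yes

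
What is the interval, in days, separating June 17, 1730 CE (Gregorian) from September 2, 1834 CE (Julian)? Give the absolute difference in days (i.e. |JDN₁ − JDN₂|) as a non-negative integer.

First date → JDN 2353097; second date → JDN 2391171.
The interval is |2353097 − 2391171| = 38074 days.

38074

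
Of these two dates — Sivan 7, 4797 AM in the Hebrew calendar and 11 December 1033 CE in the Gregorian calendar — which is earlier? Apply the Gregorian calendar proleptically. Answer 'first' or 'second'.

second

The two dates have Julian Day Numbers 2099966 and 2098700 respectively.
Since 2098700 < 2099966, the second date comes first.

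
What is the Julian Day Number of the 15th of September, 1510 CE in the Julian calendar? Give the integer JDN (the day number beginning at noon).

2272843

Equivalently 25 September 1510 (proleptic Gregorian).
JDN 2400001 is 17 November 1858 CE (Gregorian), MJD 0; the target day is −127158 days from there, so JDN = 2272843.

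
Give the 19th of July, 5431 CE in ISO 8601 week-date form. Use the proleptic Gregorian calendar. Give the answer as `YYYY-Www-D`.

The weekday is Tuesday (ISO weekday 2).
That Tuesday belongs to ISO week 29 of ISO year 5431.

5431-W29-2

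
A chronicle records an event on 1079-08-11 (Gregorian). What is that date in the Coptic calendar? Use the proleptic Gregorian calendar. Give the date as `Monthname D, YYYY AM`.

Julian Day Number of the source date = 2115379.
Converting JDN 2115379 to the Coptic calendar gives 12 Mesori 795 AM.

Mesori 12, 795 AM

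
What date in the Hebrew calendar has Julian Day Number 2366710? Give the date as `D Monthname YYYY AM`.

JDN 2366710 is 24 September 1767 in the Gregorian calendar.
In the Hebrew calendar that day is 1 Tishrei 5528 AM.

1 Tishrei 5528 AM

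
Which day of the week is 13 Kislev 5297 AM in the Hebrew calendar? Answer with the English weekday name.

Monday

This is JDN 2282413 (7 December 1536 Gregorian).
Since JDN mod 7 = 0 (0 = Monday), the day is Monday.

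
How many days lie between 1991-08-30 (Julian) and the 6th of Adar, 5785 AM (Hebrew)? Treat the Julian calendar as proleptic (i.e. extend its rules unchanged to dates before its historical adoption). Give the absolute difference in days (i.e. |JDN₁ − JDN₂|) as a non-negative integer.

12229

JDN of the first date = 2448512.
JDN of the second date = 2460741.
|2460741 − 2448512| = 12229.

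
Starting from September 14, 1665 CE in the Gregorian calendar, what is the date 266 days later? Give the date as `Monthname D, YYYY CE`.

June 7, 1666 CE

Counting 266 days forward from JDN 2329446 reaches JDN 2329712, which is June 7, 1666 CE.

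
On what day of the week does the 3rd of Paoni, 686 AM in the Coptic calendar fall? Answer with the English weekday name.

Saturday

In the proleptic Gregorian calendar this is 2 June 970 (JDN 2075498).
JDN 2075498 mod 7 = 5, and JDN 0 was a Monday, so this is a Saturday.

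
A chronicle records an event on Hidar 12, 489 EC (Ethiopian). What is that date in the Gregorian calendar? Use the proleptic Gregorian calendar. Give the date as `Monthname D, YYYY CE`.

November 9, 496 CE

Both dates share Julian Day Number 1902534; in the Gregorian calendar that is 9 November 496 CE.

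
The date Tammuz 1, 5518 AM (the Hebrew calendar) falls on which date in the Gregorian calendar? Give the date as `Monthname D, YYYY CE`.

Julian Day Number of the source date = 2363344.
Converting JDN 2363344 to the Gregorian calendar gives 7 July 1758 CE.

July 7, 1758 CE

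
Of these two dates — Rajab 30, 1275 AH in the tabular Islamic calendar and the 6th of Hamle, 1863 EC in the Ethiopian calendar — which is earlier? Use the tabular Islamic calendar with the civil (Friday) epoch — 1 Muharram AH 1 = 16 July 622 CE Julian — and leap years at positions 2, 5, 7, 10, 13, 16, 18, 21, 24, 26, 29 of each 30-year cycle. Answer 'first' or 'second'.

first

The two dates have Julian Day Numbers 2400109 and 2404621 respectively.
Since 2400109 < 2404621, the first date comes first.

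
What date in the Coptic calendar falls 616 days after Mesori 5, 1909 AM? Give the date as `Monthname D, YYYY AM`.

JDN of Mesori 5, 1909 AM = 2522261.
2522261 + 616 = 2522877.
JDN 2522877 in the Coptic calendar is Parmouti 11, 1911 AM.

Parmouti 11, 1911 AM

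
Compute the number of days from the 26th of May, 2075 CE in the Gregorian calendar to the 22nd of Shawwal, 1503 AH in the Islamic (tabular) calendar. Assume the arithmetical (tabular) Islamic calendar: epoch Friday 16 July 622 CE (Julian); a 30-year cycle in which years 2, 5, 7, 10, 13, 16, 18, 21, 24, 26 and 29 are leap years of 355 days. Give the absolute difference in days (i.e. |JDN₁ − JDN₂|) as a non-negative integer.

First date → JDN 2479084; second date → JDN 2480986.
The interval is |2479084 − 2480986| = 1902 days.

1902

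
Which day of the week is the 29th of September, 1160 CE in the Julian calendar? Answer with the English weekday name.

Thursday

Equivalently 6 October 1160 Gregorian, JDN 2145020.
JDN 2145020 mod 7 = 3, and JDN 0 was a Monday, so this is a Thursday.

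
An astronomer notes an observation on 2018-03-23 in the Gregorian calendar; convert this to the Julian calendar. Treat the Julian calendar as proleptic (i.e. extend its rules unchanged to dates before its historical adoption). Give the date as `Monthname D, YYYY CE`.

For dates in this range the Gregorian date is 13 days ahead of the Julian.
23 March 2018 Gregorian − 13 days → 10 March 2018 Julian.

March 10, 2018 CE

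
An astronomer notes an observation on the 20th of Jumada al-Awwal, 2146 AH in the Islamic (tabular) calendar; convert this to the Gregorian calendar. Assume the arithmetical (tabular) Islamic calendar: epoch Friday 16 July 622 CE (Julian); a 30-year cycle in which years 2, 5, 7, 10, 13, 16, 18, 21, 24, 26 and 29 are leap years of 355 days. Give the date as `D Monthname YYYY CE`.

Julian Day Number of the source date = 2708693.
Converting JDN 2708693 to the Gregorian calendar gives 19 January 2704 CE.

19 January 2704 CE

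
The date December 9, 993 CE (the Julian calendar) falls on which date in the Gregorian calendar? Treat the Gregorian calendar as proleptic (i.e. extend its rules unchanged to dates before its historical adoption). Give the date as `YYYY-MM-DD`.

The Julian–Gregorian offset here is 5 days (Julian trailing).
9 December 993 Julian + 5 days → 14 December 993 Gregorian.

0993-12-14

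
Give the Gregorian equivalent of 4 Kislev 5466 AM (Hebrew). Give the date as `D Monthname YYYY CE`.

Julian Day Number of the source date = 2344123.
Converting JDN 2344123 to the Gregorian calendar gives 21 November 1705 CE.

21 November 1705 CE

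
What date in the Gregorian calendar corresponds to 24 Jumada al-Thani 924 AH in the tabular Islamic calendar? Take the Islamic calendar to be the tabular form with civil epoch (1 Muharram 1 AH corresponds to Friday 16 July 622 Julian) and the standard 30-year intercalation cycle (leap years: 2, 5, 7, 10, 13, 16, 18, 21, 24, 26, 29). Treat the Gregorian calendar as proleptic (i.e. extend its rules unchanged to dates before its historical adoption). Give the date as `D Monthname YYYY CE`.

13 July 1518 CE

Both dates share Julian Day Number 2275691; in the Gregorian calendar that is 13 July 1518 CE.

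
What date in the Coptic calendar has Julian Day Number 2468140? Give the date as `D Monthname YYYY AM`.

JDN 2468140 is 8 June 2045 in the Gregorian calendar.
In the Coptic calendar that day is 1 Paoni 1761 AM.

1 Paoni 1761 AM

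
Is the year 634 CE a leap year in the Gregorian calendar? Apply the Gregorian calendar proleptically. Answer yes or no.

no

634 is not divisible by 4, so it is a common year.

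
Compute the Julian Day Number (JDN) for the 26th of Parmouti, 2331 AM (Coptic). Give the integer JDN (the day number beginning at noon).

Equivalently 9 May 2615 (Gregorian).
JDN 2451545 is 1 January 2000 CE (Gregorian); the target day is +224752 days from there, so JDN = 2676297.

2676297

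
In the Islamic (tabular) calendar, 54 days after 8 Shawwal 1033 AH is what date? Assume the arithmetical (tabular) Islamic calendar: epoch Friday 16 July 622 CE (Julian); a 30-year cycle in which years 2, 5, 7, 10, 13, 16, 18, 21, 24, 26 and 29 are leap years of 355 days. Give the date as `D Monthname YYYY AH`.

3 Dhu al-Hijjah 1033 AH

Counting 54 days forward from JDN 2314419 reaches JDN 2314473, which is 3 Dhu al-Hijjah 1033 AH.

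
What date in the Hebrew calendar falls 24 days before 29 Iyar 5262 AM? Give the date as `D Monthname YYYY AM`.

Counting 24 days back from JDN 2269790 reaches JDN 2269766, which is 5 Iyar 5262 AM.

5 Iyar 5262 AM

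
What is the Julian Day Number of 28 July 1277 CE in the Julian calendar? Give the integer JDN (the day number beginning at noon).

Equivalently 4 August 1277 (proleptic Gregorian).
JDN 2299161 is 15 October 1582 CE (Gregorian); the target day is −111470 days from there, so JDN = 2187691.

2187691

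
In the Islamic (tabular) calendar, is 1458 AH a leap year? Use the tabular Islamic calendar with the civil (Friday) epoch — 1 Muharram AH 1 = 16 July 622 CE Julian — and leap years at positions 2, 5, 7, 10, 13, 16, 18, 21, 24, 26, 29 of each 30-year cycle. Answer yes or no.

yes

Year 1458 AH is year 18 of its 30-year cycle; leap positions are 2, 5, 7, 10, 13, 16, 18, 21, 24, 26, 29, so it is a leap year (355 days).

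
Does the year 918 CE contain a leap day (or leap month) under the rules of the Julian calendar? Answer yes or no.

no

918 mod 4 = 2, so it is a common year in the Julian calendar.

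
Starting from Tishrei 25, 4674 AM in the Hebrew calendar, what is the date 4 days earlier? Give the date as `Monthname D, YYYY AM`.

JDN of Tishrei 25, 4674 AM = 2054802.
2054802 − 4 = 2054798.
JDN 2054798 in the Hebrew calendar is Tishrei 21, 4674 AM.

Tishrei 21, 4674 AM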